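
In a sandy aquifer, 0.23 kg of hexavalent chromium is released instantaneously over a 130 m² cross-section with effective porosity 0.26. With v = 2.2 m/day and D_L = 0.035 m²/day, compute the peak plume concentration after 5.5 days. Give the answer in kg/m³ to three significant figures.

0.00438 kg/m³

The peak of an instantaneous 1D plume sits at x = vt; there the Gaussian factor is 1 and C_max = M/(n_e·A·√(4πDt)), where n_e·A is the pore area the mass is dissolved in.
√(4πDt) = √(4π × 0.035 × 5.5) = 1.555 m, so C_max = 0.23/(0.26 × 130 × 1.555) = 0.00438 kg/m³.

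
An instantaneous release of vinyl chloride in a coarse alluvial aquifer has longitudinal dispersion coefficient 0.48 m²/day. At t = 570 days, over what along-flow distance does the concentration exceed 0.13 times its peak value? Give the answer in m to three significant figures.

94.5 m

The plume is Gaussian with σ = √(2Dt) = √(2 × 0.48 × 570) = 23.39 m.
C/C_peak = exp(−Δx²/(2σ²)) = 0.13 ⇒ Δx = σ·√(−2 ln 0.13) = 23.39 × 2.020 = 47.25 m.
Width = 2Δx = 94.5 m.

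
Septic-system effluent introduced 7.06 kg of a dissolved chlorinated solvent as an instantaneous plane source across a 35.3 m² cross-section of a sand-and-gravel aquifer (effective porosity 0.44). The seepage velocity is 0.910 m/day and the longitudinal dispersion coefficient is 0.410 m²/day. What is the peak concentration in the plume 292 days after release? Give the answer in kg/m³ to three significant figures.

0.0117 kg/m³

The peak of an instantaneous 1D plume sits at x = vt; there the Gaussian factor is 1 and C_max = M/(n_e·A·√(4πDt)), where n_e·A is the pore area the mass is dissolved in.
√(4πDt) = √(4π × 0.410 × 292) = 38.79 m, so C_max = 7.06/(0.44 × 35.3 × 38.79) = 0.0117 kg/m³.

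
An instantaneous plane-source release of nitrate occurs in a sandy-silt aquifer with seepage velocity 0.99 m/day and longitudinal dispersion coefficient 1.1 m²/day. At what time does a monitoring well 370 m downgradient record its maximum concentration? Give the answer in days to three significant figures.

373 days

For the 1D instantaneous-source solution, setting ∂C/∂t = 0 at fixed x gives v²t² + 2Dt − x² = 0, so t = (√(D² + v²x²) − D)/v².
√(D² + v²x²) = √(1.1² + 0.99² × 370²) = 366.3; v² = 0.9801.
t = (366.3 − 1.1)/0.9801 = 373 days (vs. the pure-advection estimate x/v = 374 d).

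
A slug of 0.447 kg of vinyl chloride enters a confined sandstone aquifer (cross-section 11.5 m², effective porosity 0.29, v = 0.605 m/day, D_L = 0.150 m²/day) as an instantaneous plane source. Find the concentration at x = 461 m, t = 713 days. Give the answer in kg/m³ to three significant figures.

For an instantaneous plane source, C(x,t) = M/(n_e·A·√(4πDt)) · exp(−(x−vt)²/(4Dt)), with n_e·A the pore (flow) area.
Plume center vt = 0.605 × 713 = 431.365 m, so the well at 461 m is 29.635 m downgradient of the peak.
√(4πDt) = 36.66 m, giving peak height M/(n_e·A·√(4πDt)) = 0.447/(0.29 × 11.5 × 36.66) = 0.003656 kg/m³.
(x−vt)²/(4Dt) = (29.635)²/(4 × 0.150 × 713) = 2.053; exp(−2.053) = 0.1283.
C = 0.003656 × 0.1283 = 0.000469 kg/m³.

0.000469 kg/m³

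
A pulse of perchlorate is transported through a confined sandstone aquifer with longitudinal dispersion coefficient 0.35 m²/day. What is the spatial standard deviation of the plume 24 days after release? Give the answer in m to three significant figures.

4.10 m

Dispersive spreading gives a Gaussian with σ² = 2Dt; advection only shifts the center.
σ = √(2 × 0.35 × 24) = 4.10 m.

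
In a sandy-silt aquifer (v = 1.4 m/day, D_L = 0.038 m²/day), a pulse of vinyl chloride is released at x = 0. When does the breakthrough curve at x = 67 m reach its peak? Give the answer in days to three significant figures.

47.8 days

For the 1D instantaneous-source solution, setting ∂C/∂t = 0 at fixed x gives v²t² + 2Dt − x² = 0, so t = (√(D² + v²x²) − D)/v².
√(D² + v²x²) = √(0.038² + 1.4² × 67²) = 93.80; v² = 1.96.
t = (93.80 − 0.038)/1.96 = 47.8 days (vs. the pure-advection estimate x/v = 47.9 d).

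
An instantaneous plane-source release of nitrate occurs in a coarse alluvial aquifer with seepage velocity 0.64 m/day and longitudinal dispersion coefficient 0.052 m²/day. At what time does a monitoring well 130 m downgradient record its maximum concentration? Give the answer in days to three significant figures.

For the 1D instantaneous-source solution, setting ∂C/∂t = 0 at fixed x gives v²t² + 2Dt − x² = 0, so t = (√(D² + v²x²) − D)/v².
√(D² + v²x²) = √(0.052² + 0.64² × 130²) = 83.20; v² = 0.4096.
t = (83.20 − 0.052)/0.4096 = 203 days (vs. the pure-advection estimate x/v = 203 d).

203 days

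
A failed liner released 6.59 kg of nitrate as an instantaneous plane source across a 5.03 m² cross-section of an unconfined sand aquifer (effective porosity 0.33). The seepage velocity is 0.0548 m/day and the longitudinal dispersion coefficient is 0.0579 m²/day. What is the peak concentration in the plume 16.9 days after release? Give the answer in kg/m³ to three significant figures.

1.13 kg/m³

The peak of an instantaneous 1D plume sits at x = vt; there the Gaussian factor is 1 and C_max = M/(n_e·A·√(4πDt)), where n_e·A is the pore area the mass is dissolved in.
√(4πDt) = √(4π × 0.0579 × 16.9) = 3.507 m, so C_max = 6.59/(0.33 × 5.03 × 3.507) = 1.13 kg/m³.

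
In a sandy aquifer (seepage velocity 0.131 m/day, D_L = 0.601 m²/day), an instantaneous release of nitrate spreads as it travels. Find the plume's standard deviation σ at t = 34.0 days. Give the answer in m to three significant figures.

6.39 m

Dispersive spreading gives a Gaussian with σ² = 2Dt; advection only shifts the center.
σ = √(2 × 0.601 × 34.0) = 6.39 m.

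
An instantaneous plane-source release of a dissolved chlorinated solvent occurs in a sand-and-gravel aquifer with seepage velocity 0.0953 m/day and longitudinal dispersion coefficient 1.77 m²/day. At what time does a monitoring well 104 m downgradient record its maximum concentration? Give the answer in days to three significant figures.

914 days

For the 1D instantaneous-source solution, setting ∂C/∂t = 0 at fixed x gives v²t² + 2Dt − x² = 0, so t = (√(D² + v²x²) − D)/v².
√(D² + v²x²) = √(1.77² + 0.0953² × 104²) = 10.07; v² = 0.00908209.
t = (10.07 − 1.77)/0.00908209 = 914 days (vs. the pure-advection estimate x/v = 1090 d).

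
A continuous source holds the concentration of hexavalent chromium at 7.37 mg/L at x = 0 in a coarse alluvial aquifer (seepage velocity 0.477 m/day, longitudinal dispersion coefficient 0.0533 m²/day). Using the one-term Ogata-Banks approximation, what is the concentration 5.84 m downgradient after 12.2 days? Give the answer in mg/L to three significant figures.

3.63 mg/L

For a continuous step input, C/C₀ ≈ ½·erfc((x−vt)/(2√(Dt))).
vt = 0.477 × 12.2 = 5.8194 m and 2√(Dt) = 2√(0.0533 × 12.2) = 1.613 m.
Argument (x−vt)/(2√(Dt)) = (5.84 − 5.8194)/1.613 = 0.01277; ½·erfc(0.01277) = 0.4928.
C = 7.37 × 0.4928 = 3.63 mg/L.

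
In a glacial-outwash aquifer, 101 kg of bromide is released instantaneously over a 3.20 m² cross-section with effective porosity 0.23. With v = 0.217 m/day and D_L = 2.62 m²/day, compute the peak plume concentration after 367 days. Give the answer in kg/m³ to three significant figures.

The peak of an instantaneous 1D plume sits at x = vt; there the Gaussian factor is 1 and C_max = M/(n_e·A·√(4πDt)), where n_e·A is the pore area the mass is dissolved in.
√(4πDt) = √(4π × 2.62 × 367) = 109.9 m, so C_max = 101/(0.23 × 3.20 × 109.9) = 1.25 kg/m³.

1.25 kg/m³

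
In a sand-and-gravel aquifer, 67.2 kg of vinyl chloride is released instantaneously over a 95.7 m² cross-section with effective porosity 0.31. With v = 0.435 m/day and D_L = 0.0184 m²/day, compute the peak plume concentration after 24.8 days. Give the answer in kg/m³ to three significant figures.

0.946 kg/m³

The peak of an instantaneous 1D plume sits at x = vt; there the Gaussian factor is 1 and C_max = M/(n_e·A·√(4πDt)), where n_e·A is the pore area the mass is dissolved in.
√(4πDt) = √(4π × 0.0184 × 24.8) = 2.395 m, so C_max = 67.2/(0.31 × 95.7 × 2.395) = 0.946 kg/m³.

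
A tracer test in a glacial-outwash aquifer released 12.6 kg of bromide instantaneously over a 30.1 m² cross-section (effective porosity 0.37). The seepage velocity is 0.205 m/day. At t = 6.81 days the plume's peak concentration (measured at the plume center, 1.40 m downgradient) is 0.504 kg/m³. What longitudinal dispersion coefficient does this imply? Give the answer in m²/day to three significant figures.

0.0589 m²/day

At the plume center C_max = M/(n_e·A·√(4πDt)), so D = M²/(4πt·(n_e·A·C_max)²).
n_e·A·C_max = 0.37 × 30.1 × 0.504 = 5.613 kg/m.
D = 12.6²/(4π × 6.81 × 5.613²) = 0.0589 m²/day.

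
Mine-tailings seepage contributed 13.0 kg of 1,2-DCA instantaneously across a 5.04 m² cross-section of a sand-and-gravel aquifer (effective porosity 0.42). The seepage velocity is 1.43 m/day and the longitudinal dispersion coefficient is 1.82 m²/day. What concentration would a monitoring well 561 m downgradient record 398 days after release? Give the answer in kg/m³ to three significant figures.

0.0629 kg/m³

For an instantaneous plane source, C(x,t) = M/(n_e·A·√(4πDt)) · exp(−(x−vt)²/(4Dt)), with n_e·A the pore (flow) area.
Plume center vt = 1.43 × 398 = 569.14 m, so the well at 561 m is 8.14 m upgradient of the peak.
√(4πDt) = 95.41 m, giving peak height M/(n_e·A·√(4πDt)) = 13.0/(0.42 × 5.04 × 95.41) = 0.06437 kg/m³.
(x−vt)²/(4Dt) = (-8.14)²/(4 × 1.82 × 398) = 0.02287; exp(−0.02287) = 0.9774.
C = 0.06437 × 0.9774 = 0.0629 kg/m³.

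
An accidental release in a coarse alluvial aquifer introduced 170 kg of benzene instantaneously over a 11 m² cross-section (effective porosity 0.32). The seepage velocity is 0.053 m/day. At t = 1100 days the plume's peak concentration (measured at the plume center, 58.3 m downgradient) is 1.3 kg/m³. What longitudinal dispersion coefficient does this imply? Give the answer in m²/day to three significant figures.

At the plume center C_max = M/(n_e·A·√(4πDt)), so D = M²/(4πt·(n_e·A·C_max)²).
n_e·A·C_max = 0.32 × 11 × 1.3 = 4.576 kg/m.
D = 170²/(4π × 1100 × 4.576²) = 0.0998 m²/day.

0.0998 m²/day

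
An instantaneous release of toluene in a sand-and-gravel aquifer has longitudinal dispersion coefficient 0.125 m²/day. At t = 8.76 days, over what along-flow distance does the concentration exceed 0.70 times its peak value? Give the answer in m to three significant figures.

2.50 m

The plume is Gaussian with σ = √(2Dt) = √(2 × 0.125 × 8.76) = 1.480 m.
C/C_peak = exp(−Δx²/(2σ²)) = 0.70 ⇒ Δx = σ·√(−2 ln 0.70) = 1.480 × 0.8446 = 1.250 m.
Width = 2Δx = 2.50 m.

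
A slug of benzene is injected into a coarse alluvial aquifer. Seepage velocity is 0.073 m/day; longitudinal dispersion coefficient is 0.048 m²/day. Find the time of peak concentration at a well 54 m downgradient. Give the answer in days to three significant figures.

For the 1D instantaneous-source solution, setting ∂C/∂t = 0 at fixed x gives v²t² + 2Dt − x² = 0, so t = (√(D² + v²x²) − D)/v².
√(D² + v²x²) = √(0.048² + 0.073² × 54²) = 3.942; v² = 0.005329.
t = (3.942 − 0.048)/0.005329 = 731 days (vs. the pure-advection estimate x/v = 740 d).

731 days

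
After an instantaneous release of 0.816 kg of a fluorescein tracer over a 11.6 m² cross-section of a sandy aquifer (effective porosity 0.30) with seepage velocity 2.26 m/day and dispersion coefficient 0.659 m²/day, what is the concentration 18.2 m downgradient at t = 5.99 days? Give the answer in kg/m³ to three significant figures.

0.00840 kg/m³

For an instantaneous plane source, C(x,t) = M/(n_e·A·√(4πDt)) · exp(−(x−vt)²/(4Dt)), with n_e·A the pore (flow) area.
Plume center vt = 2.26 × 5.99 = 13.5374 m, so the well at 18.2 m is 4.6626 m downgradient of the peak.
√(4πDt) = 7.043 m, giving peak height M/(n_e·A·√(4πDt)) = 0.816/(0.30 × 11.6 × 7.043) = 0.03329 kg/m³.
(x−vt)²/(4Dt) = (4.6626)²/(4 × 0.659 × 5.99) = 1.377; exp(−1.377) = 0.2523.
C = 0.03329 × 0.2523 = 0.00840 kg/m³.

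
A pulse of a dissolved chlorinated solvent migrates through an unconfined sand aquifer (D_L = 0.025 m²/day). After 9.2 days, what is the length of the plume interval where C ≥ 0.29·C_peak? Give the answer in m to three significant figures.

2.13 m

The plume is Gaussian with σ = √(2Dt) = √(2 × 0.025 × 9.2) = 0.6782 m.
C/C_peak = exp(−Δx²/(2σ²)) = 0.29 ⇒ Δx = σ·√(−2 ln 0.29) = 0.6782 × 1.573 = 1.067 m.
Width = 2Δx = 2.13 m.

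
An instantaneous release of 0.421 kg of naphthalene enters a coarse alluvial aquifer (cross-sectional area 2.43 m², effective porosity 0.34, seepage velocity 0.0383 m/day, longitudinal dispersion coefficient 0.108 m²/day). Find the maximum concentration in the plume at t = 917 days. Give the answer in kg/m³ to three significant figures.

0.0144 kg/m³

The peak of an instantaneous 1D plume sits at x = vt; there the Gaussian factor is 1 and C_max = M/(n_e·A·√(4πDt)), where n_e·A is the pore area the mass is dissolved in.
√(4πDt) = √(4π × 0.108 × 917) = 35.28 m, so C_max = 0.421/(0.34 × 2.43 × 35.28) = 0.0144 kg/m³.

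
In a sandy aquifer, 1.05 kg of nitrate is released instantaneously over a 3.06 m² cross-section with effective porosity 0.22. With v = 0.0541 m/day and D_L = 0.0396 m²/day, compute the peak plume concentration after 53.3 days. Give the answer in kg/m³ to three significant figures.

0.303 kg/m³

The peak of an instantaneous 1D plume sits at x = vt; there the Gaussian factor is 1 and C_max = M/(n_e·A·√(4πDt)), where n_e·A is the pore area the mass is dissolved in.
√(4πDt) = √(4π × 0.0396 × 53.3) = 5.150 m, so C_max = 1.05/(0.22 × 3.06 × 5.150) = 0.303 kg/m³.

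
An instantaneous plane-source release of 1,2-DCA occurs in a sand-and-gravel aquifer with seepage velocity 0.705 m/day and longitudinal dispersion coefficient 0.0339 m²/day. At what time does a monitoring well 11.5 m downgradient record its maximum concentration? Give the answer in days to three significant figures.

For the 1D instantaneous-source solution, setting ∂C/∂t = 0 at fixed x gives v²t² + 2Dt − x² = 0, so t = (√(D² + v²x²) − D)/v².
√(D² + v²x²) = √(0.0339² + 0.705² × 11.5²) = 8.108; v² = 0.497025.
t = (8.108 − 0.0339)/0.497025 = 16.2 days (vs. the pure-advection estimate x/v = 16.3 d).

16.2 days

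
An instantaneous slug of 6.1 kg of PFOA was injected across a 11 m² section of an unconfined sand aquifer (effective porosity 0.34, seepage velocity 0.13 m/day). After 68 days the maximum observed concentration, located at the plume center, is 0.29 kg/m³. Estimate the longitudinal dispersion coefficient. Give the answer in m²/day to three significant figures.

At the plume center C_max = M/(n_e·A·√(4πDt)), so D = M²/(4πt·(n_e·A·C_max)²).
n_e·A·C_max = 0.34 × 11 × 0.29 = 1.085 kg/m.
D = 6.1²/(4π × 68 × 1.085²) = 0.0370 m²/day.

0.0370 m²/day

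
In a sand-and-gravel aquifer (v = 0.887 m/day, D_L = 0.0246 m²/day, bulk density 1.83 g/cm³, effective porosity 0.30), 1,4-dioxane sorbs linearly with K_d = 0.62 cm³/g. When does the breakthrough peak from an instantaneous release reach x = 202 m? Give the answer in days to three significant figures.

1090 days

Retardation factor R = 1 + ρ_b·K_d/n = 1 + 1.83 × 0.62/0.30 = 4.782.
Sorption retards both mechanisms: v_R = v/R = 0.1855 m/day, D_R = D/R = 0.005144 m²/day.
Peak time from v_R²t² + 2D_R t − x² = 0: t = (√(D_R² + v_R²x²) − D_R)/v_R².
√(D_R² + v_R²x²) = √(0.005144² + 0.1855² × 202²) = 37.47; v_R² = 0.03441.
t = (37.47 − 0.005144)/0.03441 = 1090 days.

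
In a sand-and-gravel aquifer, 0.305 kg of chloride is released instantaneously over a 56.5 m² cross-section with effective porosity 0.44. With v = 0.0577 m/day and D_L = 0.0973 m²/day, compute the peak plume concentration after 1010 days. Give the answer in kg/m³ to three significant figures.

0.000349 kg/m³

The peak of an instantaneous 1D plume sits at x = vt; there the Gaussian factor is 1 and C_max = M/(n_e·A·√(4πDt)), where n_e·A is the pore area the mass is dissolved in.
√(4πDt) = √(4π × 0.0973 × 1010) = 35.14 m, so C_max = 0.305/(0.44 × 56.5 × 35.14) = 0.000349 kg/m³.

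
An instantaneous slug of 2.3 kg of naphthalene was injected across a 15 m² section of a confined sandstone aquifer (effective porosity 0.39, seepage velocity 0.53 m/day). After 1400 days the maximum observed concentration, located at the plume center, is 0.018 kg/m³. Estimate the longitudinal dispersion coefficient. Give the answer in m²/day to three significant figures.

At the plume center C_max = M/(n_e·A·√(4πDt)), so D = M²/(4πt·(n_e·A·C_max)²).
n_e·A·C_max = 0.39 × 15 × 0.018 = 0.1053 kg/m.
D = 2.3²/(4π × 1400 × 0.1053²) = 0.0271 m²/day.

0.0271 m²/day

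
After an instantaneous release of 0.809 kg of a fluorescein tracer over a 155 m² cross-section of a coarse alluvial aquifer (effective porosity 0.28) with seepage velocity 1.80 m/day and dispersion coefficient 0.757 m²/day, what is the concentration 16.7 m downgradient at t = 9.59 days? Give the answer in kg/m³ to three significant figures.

For an instantaneous plane source, C(x,t) = M/(n_e·A·√(4πDt)) · exp(−(x−vt)²/(4Dt)), with n_e·A the pore (flow) area.
Plume center vt = 1.80 × 9.59 = 17.262 m, so the well at 16.7 m is 0.562 m upgradient of the peak.
√(4πDt) = 9.551 m, giving peak height M/(n_e·A·√(4πDt)) = 0.809/(0.28 × 155 × 9.551) = 0.001952 kg/m³.
(x−vt)²/(4Dt) = (-0.562)²/(4 × 0.757 × 9.59) = 0.01088; exp(−0.01088) = 0.9892.
C = 0.001952 × 0.9892 = 0.00193 kg/m³.

0.00193 kg/m³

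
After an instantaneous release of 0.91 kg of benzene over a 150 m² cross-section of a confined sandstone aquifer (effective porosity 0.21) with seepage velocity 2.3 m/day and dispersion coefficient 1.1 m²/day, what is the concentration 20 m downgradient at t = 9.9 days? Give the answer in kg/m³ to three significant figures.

For an instantaneous plane source, C(x,t) = M/(n_e·A·√(4πDt)) · exp(−(x−vt)²/(4Dt)), with n_e·A the pore (flow) area.
Plume center vt = 2.3 × 9.9 = 22.77 m, so the well at 20 m is 2.77 m upgradient of the peak.
√(4πDt) = 11.70 m, giving peak height M/(n_e·A·√(4πDt)) = 0.91/(0.21 × 150 × 11.70) = 0.002469 kg/m³.
(x−vt)²/(4Dt) = (-2.77)²/(4 × 1.1 × 9.9) = 0.1761; exp(−0.1761) = 0.8385.
C = 0.002469 × 0.8385 = 0.00207 kg/m³.

0.00207 kg/m³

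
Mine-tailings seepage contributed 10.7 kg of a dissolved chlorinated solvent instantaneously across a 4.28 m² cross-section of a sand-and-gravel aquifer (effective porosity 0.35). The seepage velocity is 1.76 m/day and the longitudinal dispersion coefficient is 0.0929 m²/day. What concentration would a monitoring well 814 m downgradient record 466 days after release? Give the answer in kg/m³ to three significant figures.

For an instantaneous plane source, C(x,t) = M/(n_e·A·√(4πDt)) · exp(−(x−vt)²/(4Dt)), with n_e·A the pore (flow) area.
Plume center vt = 1.76 × 466 = 820.16 m, so the well at 814 m is 6.16 m upgradient of the peak.
√(4πDt) = 23.32 m, giving peak height M/(n_e·A·√(4πDt)) = 10.7/(0.35 × 4.28 × 23.32) = 0.3063 kg/m³.
(x−vt)²/(4Dt) = (-6.16)²/(4 × 0.0929 × 466) = 0.2191; exp(−0.2191) = 0.8032.
C = 0.3063 × 0.8032 = 0.246 kg/m³.

0.246 kg/m³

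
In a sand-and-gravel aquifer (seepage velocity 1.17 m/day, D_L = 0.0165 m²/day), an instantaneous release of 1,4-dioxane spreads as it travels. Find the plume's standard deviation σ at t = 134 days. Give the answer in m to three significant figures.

2.10 m

Dispersive spreading gives a Gaussian with σ² = 2Dt; advection only shifts the center.
σ = √(2 × 0.0165 × 134) = 2.10 m.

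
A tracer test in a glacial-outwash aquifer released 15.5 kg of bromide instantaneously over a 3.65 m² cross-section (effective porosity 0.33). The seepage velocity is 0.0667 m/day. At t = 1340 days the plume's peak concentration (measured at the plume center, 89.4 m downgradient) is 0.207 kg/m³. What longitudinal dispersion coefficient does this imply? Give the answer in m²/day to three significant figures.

At the plume center C_max = M/(n_e·A·√(4πDt)), so D = M²/(4πt·(n_e·A·C_max)²).
n_e·A·C_max = 0.33 × 3.65 × 0.207 = 0.2493 kg/m.
D = 15.5²/(4π × 1340 × 0.2493²) = 0.230 m²/day.

0.230 m²/day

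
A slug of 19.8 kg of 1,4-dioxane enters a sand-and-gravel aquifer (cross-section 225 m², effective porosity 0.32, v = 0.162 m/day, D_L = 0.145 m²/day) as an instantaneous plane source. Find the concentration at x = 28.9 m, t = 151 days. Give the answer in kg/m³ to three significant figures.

0.0132 kg/m³

For an instantaneous plane source, C(x,t) = M/(n_e·A·√(4πDt)) · exp(−(x−vt)²/(4Dt)), with n_e·A the pore (flow) area.
Plume center vt = 0.162 × 151 = 24.462 m, so the well at 28.9 m is 4.438 m downgradient of the peak.
√(4πDt) = 16.59 m, giving peak height M/(n_e·A·√(4πDt)) = 19.8/(0.32 × 225 × 16.59) = 0.01658 kg/m³.
(x−vt)²/(4Dt) = (4.438)²/(4 × 0.145 × 151) = 0.2249; exp(−0.2249) = 0.7986.
C = 0.01658 × 0.7986 = 0.0132 kg/m³.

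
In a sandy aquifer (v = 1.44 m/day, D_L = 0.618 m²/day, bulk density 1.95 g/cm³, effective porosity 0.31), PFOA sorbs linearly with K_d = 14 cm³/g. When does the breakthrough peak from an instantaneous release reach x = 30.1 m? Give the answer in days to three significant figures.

1840 days

Retardation factor R = 1 + ρ_b·K_d/n = 1 + 1.95 × 14/0.31 = 89.06.
Sorption retards both mechanisms: v_R = v/R = 0.01617 m/day, D_R = D/R = 0.006939 m²/day.
Peak time from v_R²t² + 2D_R t − x² = 0: t = (√(D_R² + v_R²x²) − D_R)/v_R².
√(D_R² + v_R²x²) = √(0.006939² + 0.01617² × 30.1²) = 0.4868; v_R² = 0.0002615.
t = (0.4868 − 0.006939)/0.0002615 = 1840 days.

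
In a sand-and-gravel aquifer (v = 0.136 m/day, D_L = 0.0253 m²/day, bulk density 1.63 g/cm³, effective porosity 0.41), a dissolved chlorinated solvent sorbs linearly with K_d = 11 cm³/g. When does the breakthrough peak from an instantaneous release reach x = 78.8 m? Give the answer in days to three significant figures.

Retardation factor R = 1 + ρ_b·K_d/n = 1 + 1.63 × 11/0.41 = 44.73.
Sorption retards both mechanisms: v_R = v/R = 0.003040 m/day, D_R = D/R = 0.0005656 m²/day.
Peak time from v_R²t² + 2D_R t − x² = 0: t = (√(D_R² + v_R²x²) − D_R)/v_R².
√(D_R² + v_R²x²) = √(0.0005656² + 0.003040² × 78.8²) = 0.2396; v_R² = 9.242e-06.
t = (0.2396 − 0.0005656)/9.242e-06 = 25900 days.

25900 days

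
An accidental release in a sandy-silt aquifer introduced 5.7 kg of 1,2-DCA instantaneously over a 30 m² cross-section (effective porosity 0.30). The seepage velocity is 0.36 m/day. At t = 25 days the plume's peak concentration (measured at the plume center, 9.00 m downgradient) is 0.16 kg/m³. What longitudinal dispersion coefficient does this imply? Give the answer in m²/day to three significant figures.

At the plume center C_max = M/(n_e·A·√(4πDt)), so D = M²/(4πt·(n_e·A·C_max)²).
n_e·A·C_max = 0.30 × 30 × 0.16 = 1.440 kg/m.
D = 5.7²/(4π × 25 × 1.440²) = 0.0499 m²/day.

0.0499 m²/day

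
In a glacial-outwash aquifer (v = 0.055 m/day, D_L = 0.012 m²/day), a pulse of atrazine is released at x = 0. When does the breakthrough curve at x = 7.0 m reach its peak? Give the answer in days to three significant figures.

123 days

For the 1D instantaneous-source solution, setting ∂C/∂t = 0 at fixed x gives v²t² + 2Dt − x² = 0, so t = (√(D² + v²x²) − D)/v².
√(D² + v²x²) = √(0.012² + 0.055² × 7.0²) = 0.3852; v² = 0.003025.
t = (0.3852 − 0.012)/0.003025 = 123 days (vs. the pure-advection estimate x/v = 127 d).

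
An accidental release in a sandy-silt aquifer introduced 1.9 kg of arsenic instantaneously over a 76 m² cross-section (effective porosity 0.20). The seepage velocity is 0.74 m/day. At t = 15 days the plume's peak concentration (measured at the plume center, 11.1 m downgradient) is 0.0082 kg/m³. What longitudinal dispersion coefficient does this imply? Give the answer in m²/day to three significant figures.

1.23 m²/day

At the plume center C_max = M/(n_e·A·√(4πDt)), so D = M²/(4πt·(n_e·A·C_max)²).
n_e·A·C_max = 0.20 × 76 × 0.0082 = 0.1246 kg/m.
D = 1.9²/(4π × 15 × 0.1246²) = 1.23 m²/day.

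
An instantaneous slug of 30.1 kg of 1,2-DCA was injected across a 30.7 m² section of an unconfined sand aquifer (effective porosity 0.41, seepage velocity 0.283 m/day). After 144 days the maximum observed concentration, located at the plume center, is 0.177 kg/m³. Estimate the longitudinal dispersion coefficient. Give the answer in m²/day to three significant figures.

At the plume center C_max = M/(n_e·A·√(4πDt)), so D = M²/(4πt·(n_e·A·C_max)²).
n_e·A·C_max = 0.41 × 30.7 × 0.177 = 2.228 kg/m.
D = 30.1²/(4π × 144 × 2.228²) = 0.101 m²/day.

0.101 m²/day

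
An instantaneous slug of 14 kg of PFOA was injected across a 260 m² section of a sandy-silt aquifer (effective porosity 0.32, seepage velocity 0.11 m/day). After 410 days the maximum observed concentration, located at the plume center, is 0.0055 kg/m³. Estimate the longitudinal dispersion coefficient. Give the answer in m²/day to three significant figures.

0.182 m²/day

At the plume center C_max = M/(n_e·A·√(4πDt)), so D = M²/(4πt·(n_e·A·C_max)²).
n_e·A·C_max = 0.32 × 260 × 0.0055 = 0.4576 kg/m.
D = 14²/(4π × 410 × 0.4576²) = 0.182 m²/day.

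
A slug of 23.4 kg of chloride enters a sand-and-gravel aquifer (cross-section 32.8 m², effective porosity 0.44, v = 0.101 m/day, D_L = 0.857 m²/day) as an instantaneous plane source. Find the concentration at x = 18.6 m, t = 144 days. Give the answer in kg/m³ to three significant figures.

For an instantaneous plane source, C(x,t) = M/(n_e·A·√(4πDt)) · exp(−(x−vt)²/(4Dt)), with n_e·A the pore (flow) area.
Plume center vt = 0.101 × 144 = 14.544 m, so the well at 18.6 m is 4.056 m downgradient of the peak.
√(4πDt) = 39.38 m, giving peak height M/(n_e·A·√(4πDt)) = 23.4/(0.44 × 32.8 × 39.38) = 0.04117 kg/m³.
(x−vt)²/(4Dt) = (4.056)²/(4 × 0.857 × 144) = 0.03333; exp(−0.03333) = 0.9672.
C = 0.04117 × 0.9672 = 0.0398 kg/m³.

0.0398 kg/m³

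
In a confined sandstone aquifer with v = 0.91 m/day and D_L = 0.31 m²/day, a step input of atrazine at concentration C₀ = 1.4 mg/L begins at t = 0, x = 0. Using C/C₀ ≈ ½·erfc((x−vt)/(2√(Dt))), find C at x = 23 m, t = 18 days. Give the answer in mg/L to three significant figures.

0.0333 mg/L

For a continuous step input, C/C₀ ≈ ½·erfc((x−vt)/(2√(Dt))).
vt = 0.91 × 18 = 16.38 m and 2√(Dt) = 2√(0.31 × 18) = 4.724 m.
Argument (x−vt)/(2√(Dt)) = (23 − 16.38)/4.724 = 1.401; ½·erfc(1.401) = 0.02378.
C = 1.4 × 0.02378 = 0.0333 mg/L.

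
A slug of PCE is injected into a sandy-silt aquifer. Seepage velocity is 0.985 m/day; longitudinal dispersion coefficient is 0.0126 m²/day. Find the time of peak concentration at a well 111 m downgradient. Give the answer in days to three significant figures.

113 days

For the 1D instantaneous-source solution, setting ∂C/∂t = 0 at fixed x gives v²t² + 2Dt − x² = 0, so t = (√(D² + v²x²) − D)/v².
√(D² + v²x²) = √(0.0126² + 0.985² × 111²) = 109.3; v² = 0.970225.
t = (109.3 − 0.0126)/0.970225 = 113 days (vs. the pure-advection estimate x/v = 113 d).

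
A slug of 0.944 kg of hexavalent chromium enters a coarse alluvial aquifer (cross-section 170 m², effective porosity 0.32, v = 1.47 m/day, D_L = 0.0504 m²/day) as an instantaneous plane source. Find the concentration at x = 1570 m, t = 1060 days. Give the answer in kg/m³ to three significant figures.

0.000349 kg/m³

For an instantaneous plane source, C(x,t) = M/(n_e·A·√(4πDt)) · exp(−(x−vt)²/(4Dt)), with n_e·A the pore (flow) area.
Plume center vt = 1.47 × 1060 = 1558.2 m, so the well at 1570 m is 11.8 m downgradient of the peak.
√(4πDt) = 25.91 m, giving peak height M/(n_e·A·√(4πDt)) = 0.944/(0.32 × 170 × 25.91) = 0.0006697 kg/m³.
(x−vt)²/(4Dt) = (11.8)²/(4 × 0.0504 × 1060) = 0.6516; exp(−0.6516) = 0.5212.
C = 0.0006697 × 0.5212 = 0.000349 kg/m³.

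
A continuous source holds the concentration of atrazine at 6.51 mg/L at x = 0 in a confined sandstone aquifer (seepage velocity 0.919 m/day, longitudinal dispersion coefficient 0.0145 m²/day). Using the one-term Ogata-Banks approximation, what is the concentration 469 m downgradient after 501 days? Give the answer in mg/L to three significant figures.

0.0793 mg/L

For a continuous step input, C/C₀ ≈ ½·erfc((x−vt)/(2√(Dt))).
vt = 0.919 × 501 = 460.419 m and 2√(Dt) = 2√(0.0145 × 501) = 5.391 m.
Argument (x−vt)/(2√(Dt)) = (469 − 460.419)/5.391 = 1.592; ½·erfc(1.592) = 0.01218.
C = 6.51 × 0.01218 = 0.0793 mg/L.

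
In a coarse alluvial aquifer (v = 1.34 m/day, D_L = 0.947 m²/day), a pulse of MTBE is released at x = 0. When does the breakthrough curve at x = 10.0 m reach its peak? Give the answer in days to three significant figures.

For the 1D instantaneous-source solution, setting ∂C/∂t = 0 at fixed x gives v²t² + 2Dt − x² = 0, so t = (√(D² + v²x²) − D)/v².
√(D² + v²x²) = √(0.947² + 1.34² × 10.0²) = 13.43; v² = 1.7956.
t = (13.43 − 0.947)/1.7956 = 6.95 days (vs. the pure-advection estimate x/v = 7.46 d).

6.95 days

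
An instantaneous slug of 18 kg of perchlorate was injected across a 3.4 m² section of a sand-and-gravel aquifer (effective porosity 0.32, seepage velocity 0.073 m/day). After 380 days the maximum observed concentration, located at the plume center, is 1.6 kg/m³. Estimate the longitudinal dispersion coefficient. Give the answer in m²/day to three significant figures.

0.0224 m²/day

At the plume center C_max = M/(n_e·A·√(4πDt)), so D = M²/(4πt·(n_e·A·C_max)²).
n_e·A·C_max = 0.32 × 3.4 × 1.6 = 1.741 kg/m.
D = 18²/(4π × 380 × 1.741²) = 0.0224 m²/day.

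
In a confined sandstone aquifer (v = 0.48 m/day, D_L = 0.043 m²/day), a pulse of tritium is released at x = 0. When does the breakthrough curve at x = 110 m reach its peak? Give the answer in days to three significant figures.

For the 1D instantaneous-source solution, setting ∂C/∂t = 0 at fixed x gives v²t² + 2Dt − x² = 0, so t = (√(D² + v²x²) − D)/v².
√(D² + v²x²) = √(0.043² + 0.48² × 110²) = 52.80; v² = 0.2304.
t = (52.80 − 0.043)/0.2304 = 229 days (vs. the pure-advection estimate x/v = 229 d).

229 days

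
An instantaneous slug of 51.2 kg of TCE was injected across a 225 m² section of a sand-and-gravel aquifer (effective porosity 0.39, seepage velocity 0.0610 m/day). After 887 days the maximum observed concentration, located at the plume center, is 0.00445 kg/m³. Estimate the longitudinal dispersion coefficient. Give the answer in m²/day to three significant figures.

At the plume center C_max = M/(n_e·A·√(4πDt)), so D = M²/(4πt·(n_e·A·C_max)²).
n_e·A·C_max = 0.39 × 225 × 0.00445 = 0.3905 kg/m.
D = 51.2²/(4π × 887 × 0.3905²) = 1.54 m²/day.

1.54 m²/day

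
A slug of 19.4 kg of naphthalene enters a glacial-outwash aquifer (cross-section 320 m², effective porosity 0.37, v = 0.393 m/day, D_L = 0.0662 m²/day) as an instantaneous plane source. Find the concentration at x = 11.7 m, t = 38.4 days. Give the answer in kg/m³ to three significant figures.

0.00936 kg/m³

For an instantaneous plane source, C(x,t) = M/(n_e·A·√(4πDt)) · exp(−(x−vt)²/(4Dt)), with n_e·A the pore (flow) area.
Plume center vt = 0.393 × 38.4 = 15.0912 m, so the well at 11.7 m is 3.3912 m upgradient of the peak.
√(4πDt) = 5.652 m, giving peak height M/(n_e·A·√(4πDt)) = 19.4/(0.37 × 320 × 5.652) = 0.02899 kg/m³.
(x−vt)²/(4Dt) = (-3.3912)²/(4 × 0.0662 × 38.4) = 1.131; exp(−1.131) = 0.3227.
C = 0.02899 × 0.3227 = 0.00936 kg/m³.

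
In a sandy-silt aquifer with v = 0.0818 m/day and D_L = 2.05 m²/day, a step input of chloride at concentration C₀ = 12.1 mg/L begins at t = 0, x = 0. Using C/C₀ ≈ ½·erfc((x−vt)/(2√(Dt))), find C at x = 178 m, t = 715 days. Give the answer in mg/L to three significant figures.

0.165 mg/L

For a continuous step input, C/C₀ ≈ ½·erfc((x−vt)/(2√(Dt))).
vt = 0.0818 × 715 = 58.487 m and 2√(Dt) = 2√(2.05 × 715) = 76.57 m.
Argument (x−vt)/(2√(Dt)) = (178 − 58.487)/76.57 = 1.561; ½·erfc(1.561) = 0.01364.
C = 12.1 × 0.01364 = 0.165 mg/L.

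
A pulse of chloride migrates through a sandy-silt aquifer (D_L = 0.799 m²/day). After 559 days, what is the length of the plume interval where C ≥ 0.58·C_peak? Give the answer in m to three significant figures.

The plume is Gaussian with σ = √(2Dt) = √(2 × 0.799 × 559) = 29.89 m.
C/C_peak = exp(−Δx²/(2σ²)) = 0.58 ⇒ Δx = σ·√(−2 ln 0.58) = 29.89 × 1.044 = 31.21 m.
Width = 2Δx = 62.4 m.

62.4 m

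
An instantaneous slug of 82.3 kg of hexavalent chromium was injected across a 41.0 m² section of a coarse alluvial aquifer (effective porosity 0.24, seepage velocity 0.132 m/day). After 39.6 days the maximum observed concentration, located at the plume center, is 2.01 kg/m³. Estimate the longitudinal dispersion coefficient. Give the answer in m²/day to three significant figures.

At the plume center C_max = M/(n_e·A·√(4πDt)), so D = M²/(4πt·(n_e·A·C_max)²).
n_e·A·C_max = 0.24 × 41.0 × 2.01 = 19.78 kg/m.
D = 82.3²/(4π × 39.6 × 19.78²) = 0.0348 m²/day.

0.0348 m²/day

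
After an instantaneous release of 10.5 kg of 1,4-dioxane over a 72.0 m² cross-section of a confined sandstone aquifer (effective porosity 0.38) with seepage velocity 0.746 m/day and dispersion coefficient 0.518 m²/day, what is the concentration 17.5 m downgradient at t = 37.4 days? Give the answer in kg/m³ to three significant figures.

0.00609 kg/m³

For an instantaneous plane source, C(x,t) = M/(n_e·A·√(4πDt)) · exp(−(x−vt)²/(4Dt)), with n_e·A the pore (flow) area.
Plume center vt = 0.746 × 37.4 = 27.9004 m, so the well at 17.5 m is 10.4004 m upgradient of the peak.
√(4πDt) = 15.60 m, giving peak height M/(n_e·A·√(4πDt)) = 10.5/(0.38 × 72.0 × 15.60) = 0.02460 kg/m³.
(x−vt)²/(4Dt) = (-10.4004)²/(4 × 0.518 × 37.4) = 1.396; exp(−1.396) = 0.2476.
C = 0.02460 × 0.2476 = 0.00609 kg/m³.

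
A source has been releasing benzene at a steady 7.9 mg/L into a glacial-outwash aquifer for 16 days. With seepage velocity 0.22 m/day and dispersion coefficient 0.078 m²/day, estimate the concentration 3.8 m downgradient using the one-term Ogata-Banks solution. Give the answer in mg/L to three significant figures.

For a continuous step input, C/C₀ ≈ ½·erfc((x−vt)/(2√(Dt))).
vt = 0.22 × 16 = 3.52 m and 2√(Dt) = 2√(0.078 × 16) = 2.234 m.
Argument (x−vt)/(2√(Dt)) = (3.8 − 3.52)/2.234 = 0.1253; ½·erfc(0.1253) = 0.4297.
C = 7.9 × 0.4297 = 3.39 mg/L.

3.39 mg/L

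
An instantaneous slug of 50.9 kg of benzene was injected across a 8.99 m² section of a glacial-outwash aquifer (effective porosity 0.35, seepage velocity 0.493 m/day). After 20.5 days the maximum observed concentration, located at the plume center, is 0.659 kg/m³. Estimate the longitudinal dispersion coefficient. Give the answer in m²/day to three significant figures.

At the plume center C_max = M/(n_e·A·√(4πDt)), so D = M²/(4πt·(n_e·A·C_max)²).
n_e·A·C_max = 0.35 × 8.99 × 0.659 = 2.074 kg/m.
D = 50.9²/(4π × 20.5 × 2.074²) = 2.34 m²/day.

2.34 m²/day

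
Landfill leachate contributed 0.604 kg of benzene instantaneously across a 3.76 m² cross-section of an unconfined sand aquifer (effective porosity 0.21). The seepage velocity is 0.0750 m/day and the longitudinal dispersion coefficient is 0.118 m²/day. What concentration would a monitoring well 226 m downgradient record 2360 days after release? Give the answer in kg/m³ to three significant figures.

For an instantaneous plane source, C(x,t) = M/(n_e·A·√(4πDt)) · exp(−(x−vt)²/(4Dt)), with n_e·A the pore (flow) area.
Plume center vt = 0.0750 × 2360 = 177 m, so the well at 226 m is 49 m downgradient of the peak.
√(4πDt) = 59.16 m, giving peak height M/(n_e·A·√(4πDt)) = 0.604/(0.21 × 3.76 × 59.16) = 0.01293 kg/m³.
(x−vt)²/(4Dt) = (49)²/(4 × 0.118 × 2360) = 2.155; exp(−2.155) = 0.1159.
C = 0.01293 × 0.1159 = 0.00150 kg/m³.

0.00150 kg/m³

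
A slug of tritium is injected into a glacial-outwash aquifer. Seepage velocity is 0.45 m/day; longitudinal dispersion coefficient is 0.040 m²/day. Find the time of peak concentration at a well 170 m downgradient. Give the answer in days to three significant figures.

For the 1D instantaneous-source solution, setting ∂C/∂t = 0 at fixed x gives v²t² + 2Dt − x² = 0, so t = (√(D² + v²x²) − D)/v².
√(D² + v²x²) = √(0.040² + 0.45² × 170²) = 76.50; v² = 0.2025.
t = (76.50 − 0.040)/0.2025 = 378 days (vs. the pure-advection estimate x/v = 378 d).

378 days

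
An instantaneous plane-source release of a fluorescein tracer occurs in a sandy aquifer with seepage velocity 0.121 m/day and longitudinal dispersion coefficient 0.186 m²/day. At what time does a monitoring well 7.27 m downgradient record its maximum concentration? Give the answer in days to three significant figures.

For the 1D instantaneous-source solution, setting ∂C/∂t = 0 at fixed x gives v²t² + 2Dt − x² = 0, so t = (√(D² + v²x²) − D)/v².
√(D² + v²x²) = √(0.186² + 0.121² × 7.27²) = 0.8991; v² = 0.014641.
t = (0.8991 − 0.186)/0.014641 = 48.7 days (vs. the pure-advection estimate x/v = 60.1 d).

48.7 days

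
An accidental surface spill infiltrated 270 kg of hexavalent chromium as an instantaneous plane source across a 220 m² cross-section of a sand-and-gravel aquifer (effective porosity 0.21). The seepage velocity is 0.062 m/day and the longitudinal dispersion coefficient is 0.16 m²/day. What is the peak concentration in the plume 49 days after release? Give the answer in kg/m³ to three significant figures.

0.589 kg/m³

The peak of an instantaneous 1D plume sits at x = vt; there the Gaussian factor is 1 and C_max = M/(n_e·A·√(4πDt)), where n_e·A is the pore area the mass is dissolved in.
√(4πDt) = √(4π × 0.16 × 49) = 9.926 m, so C_max = 270/(0.21 × 220 × 9.926) = 0.589 kg/m³.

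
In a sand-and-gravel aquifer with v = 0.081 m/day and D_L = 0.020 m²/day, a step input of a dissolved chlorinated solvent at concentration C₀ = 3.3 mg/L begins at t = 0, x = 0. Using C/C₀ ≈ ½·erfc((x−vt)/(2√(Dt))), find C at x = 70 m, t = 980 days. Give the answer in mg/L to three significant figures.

For a continuous step input, C/C₀ ≈ ½·erfc((x−vt)/(2√(Dt))).
vt = 0.081 × 980 = 79.38 m and 2√(Dt) = 2√(0.020 × 980) = 8.854 m.
Argument (x−vt)/(2√(Dt)) = (70 − 79.38)/8.854 = -1.059; ½·erfc(-1.059) = 0.9329.
C = 3.3 × 0.9329 = 3.08 mg/L.

3.08 mg/L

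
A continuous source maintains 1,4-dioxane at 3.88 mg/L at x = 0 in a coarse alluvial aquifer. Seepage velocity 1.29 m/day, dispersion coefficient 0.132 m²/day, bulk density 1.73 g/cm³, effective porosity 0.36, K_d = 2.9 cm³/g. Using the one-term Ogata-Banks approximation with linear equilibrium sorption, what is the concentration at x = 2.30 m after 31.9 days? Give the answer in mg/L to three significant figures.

Retardation factor R = 1 + ρ_b·K_d/n = 1 + 1.73 × 2.9/0.36 = 14.94.
Sorption retards both mechanisms: v_R = v/R = 0.08635 m/day, D_R = D/R = 0.008835 m²/day.
v_R·t = 0.08635 × 31.9 = 2.754565 m; 2√(D_R t) = 1.062 m; argument = (2.30 − 2.754565)/1.062 = -0.4280.
C = C₀ × ½·erfc(-0.4280) = 3.88 × 0.7275 = 2.82 mg/L.

2.82 mg/L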